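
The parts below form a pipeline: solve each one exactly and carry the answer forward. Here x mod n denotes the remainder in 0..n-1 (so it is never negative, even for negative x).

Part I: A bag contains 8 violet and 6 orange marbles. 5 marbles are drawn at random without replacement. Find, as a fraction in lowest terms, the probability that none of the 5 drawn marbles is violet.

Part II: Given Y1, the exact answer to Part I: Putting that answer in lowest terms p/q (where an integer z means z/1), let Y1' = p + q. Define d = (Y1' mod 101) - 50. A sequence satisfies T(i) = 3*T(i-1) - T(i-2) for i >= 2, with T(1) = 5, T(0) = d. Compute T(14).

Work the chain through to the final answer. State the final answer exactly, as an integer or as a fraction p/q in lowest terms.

Part I: total draws C(14,5) = 2002; favorable C(6,5) = 6; P = 3/1001; answer 3/1001
Part II: Y1 = 3/1001; threaded value p + q = 1004; d = 45; T(2) = 3*(5) - 1*(45) = -30; iterating: T(2)=-30, T(3)=-95, T(4)=-255, T(5)=-670, T(6)=-1755, T(7)=-4595, T(8)=-12030, T(9)=-31495, T(10)=-82455, T(11)=-215870, T(12)=-565155, T(13)=-1479595, T(14)=-3873630; answer -3873630

-3873630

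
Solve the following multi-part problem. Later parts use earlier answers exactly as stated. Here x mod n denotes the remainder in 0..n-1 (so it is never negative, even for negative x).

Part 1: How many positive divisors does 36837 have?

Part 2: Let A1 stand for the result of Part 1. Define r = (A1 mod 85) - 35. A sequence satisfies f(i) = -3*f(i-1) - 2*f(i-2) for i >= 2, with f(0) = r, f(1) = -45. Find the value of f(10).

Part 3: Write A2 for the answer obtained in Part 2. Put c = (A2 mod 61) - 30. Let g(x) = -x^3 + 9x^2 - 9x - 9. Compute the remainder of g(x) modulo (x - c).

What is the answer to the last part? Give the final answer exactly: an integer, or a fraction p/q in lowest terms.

18

Part 1: 36837 = 3^2 * 4093; number of divisors = (2+1) * (1+1) = 6; answer 6
Part 2: A1 = 6; r = -29; f(2) = -3*(-45) - 2*(-29) = 193; iterating: f(2)=193, f(3)=-489, f(4)=1081, f(5)=-2265, f(6)=4633, f(7)=-9369, f(8)=18841, f(9)=-37785, f(10)=75673; answer 75673
Part 3: A2 = 75673; c = 3; remainder = value at the root: -1*(3)^3 + 9*(3)^2 - 9*(3)^1 - 9 = (-27) + (81) + (-27) + (-9) = 18; answer 18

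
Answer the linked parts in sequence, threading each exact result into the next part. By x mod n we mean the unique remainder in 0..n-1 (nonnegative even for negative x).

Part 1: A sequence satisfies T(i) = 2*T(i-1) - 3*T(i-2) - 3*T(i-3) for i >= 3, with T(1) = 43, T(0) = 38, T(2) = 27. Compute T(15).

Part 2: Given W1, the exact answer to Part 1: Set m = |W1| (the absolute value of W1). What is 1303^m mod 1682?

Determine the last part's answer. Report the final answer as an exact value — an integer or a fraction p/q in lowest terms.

Part 1: T(3) = 2*(27) - 3*(43) - 3*(38) = -189; iterating: T(3)=-189, T(4)=-588, T(5)=-690, T(6)=951, T(7)=5736, T(8)=10689, T(9)=1317, T(10)=-46641, T(11)=-129300, T(12)=-122628, T(13)=282567, T(14)=1320918, T(15)=2162019; answer 2162019
Part 2: W1 = 2162019; m = 2162019; squarings mod 1682: 1303^1=1303, 1303^2=671, 1303^4=1147, 1303^8=285, 1303^16=489, 1303^32=277, 1303^64=1039, 1303^128=1359, 1303^256=45, 1303^512=343, 1303^1024=1591, 1303^2048=1553, 1303^4096=1503, 1303^8192=83, 1303^16384=161, 1303^32768=691, 1303^65536=1475, 1303^131072=799, 1303^262144=923, 1303^524288=837, 1303^1048576=857, 1303^2097152=1097; 1303^2162019 = 1303^1 * 1303^2 * 1303^32 * 1303^64 * 1303^256 * 1303^1024 * 1303^2048 * 1303^4096 * 1303^8192 * 1303^16384 * 1303^32768 * 1303^2097152 = 1029 (mod 1682); answer 1029

1029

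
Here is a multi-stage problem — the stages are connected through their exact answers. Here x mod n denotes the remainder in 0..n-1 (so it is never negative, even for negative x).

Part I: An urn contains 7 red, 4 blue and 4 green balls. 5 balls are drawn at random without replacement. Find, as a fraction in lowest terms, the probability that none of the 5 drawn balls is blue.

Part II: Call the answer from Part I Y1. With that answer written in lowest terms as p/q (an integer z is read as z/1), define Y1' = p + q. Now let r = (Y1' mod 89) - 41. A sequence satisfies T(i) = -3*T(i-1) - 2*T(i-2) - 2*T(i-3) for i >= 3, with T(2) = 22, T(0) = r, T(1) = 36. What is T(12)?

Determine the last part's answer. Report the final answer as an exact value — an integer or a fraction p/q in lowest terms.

206670

Part I: total draws C(15,5) = 3003; favorable C(11,5) = 462; P = 2/13; answer 2/13
Part II: Y1 = 2/13; threaded value p + q = 15; r = -26; T(3) = -3*(22) - 2*(36) - 2*(-26) = -86; iterating: T(3)=-86, T(4)=142, T(5)=-298, T(6)=782, T(7)=-2034, T(8)=5134, T(9)=-12898, T(10)=32494, T(11)=-81954, T(12)=206670; answer 206670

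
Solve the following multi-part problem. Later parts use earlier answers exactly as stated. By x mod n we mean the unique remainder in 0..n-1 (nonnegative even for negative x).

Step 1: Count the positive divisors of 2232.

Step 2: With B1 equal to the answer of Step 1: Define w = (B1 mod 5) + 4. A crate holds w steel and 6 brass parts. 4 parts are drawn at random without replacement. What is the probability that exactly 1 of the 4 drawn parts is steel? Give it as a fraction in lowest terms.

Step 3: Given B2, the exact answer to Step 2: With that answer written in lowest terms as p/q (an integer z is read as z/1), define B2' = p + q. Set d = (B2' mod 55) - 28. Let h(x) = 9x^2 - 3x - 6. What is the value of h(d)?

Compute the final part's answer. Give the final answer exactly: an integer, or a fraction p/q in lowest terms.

Step 1: 2232 = 2^3 * 3^2 * 31; number of divisors = (3+1) * (2+1) * (1+1) = 24; answer 24
Step 2: B1 = 24; w = 8; total draws C(14,4) = 1001; favorable C(8,1)*C(6,3) = 160; P = 160/1001; answer 160/1001
Step 3: B2 = 160/1001; threaded value p + q = 1161; d = -22; 9*(-22)^2 - 3*(-22)^1 - 6 = (4356) + (66) + (-6) = 4416; answer 4416

4416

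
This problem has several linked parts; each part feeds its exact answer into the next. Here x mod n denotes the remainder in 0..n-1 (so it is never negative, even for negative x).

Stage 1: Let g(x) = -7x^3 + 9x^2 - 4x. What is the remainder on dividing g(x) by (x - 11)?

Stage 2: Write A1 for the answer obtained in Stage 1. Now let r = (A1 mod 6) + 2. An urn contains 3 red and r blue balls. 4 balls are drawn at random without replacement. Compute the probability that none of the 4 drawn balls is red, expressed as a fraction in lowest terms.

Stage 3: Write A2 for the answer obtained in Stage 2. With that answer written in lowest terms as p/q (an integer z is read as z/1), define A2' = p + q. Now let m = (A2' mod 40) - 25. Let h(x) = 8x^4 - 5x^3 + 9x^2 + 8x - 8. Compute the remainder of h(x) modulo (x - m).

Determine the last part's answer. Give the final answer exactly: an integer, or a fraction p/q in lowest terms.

Stage 1: remainder = value at the root: -7*(11)^3 + 9*(11)^2 - 4*(11)^1 = (-9317) + (1089) + (-44) = -8272; answer -8272
Stage 2: A1 = -8272; r = 4; total draws C(7,4) = 35; favorable C(4,4) = 1; P = 1/35; answer 1/35
Stage 3: A2 = 1/35; threaded value p + q = 36; m = 11; remainder = value at the root: 8*(11)^4 - 5*(11)^3 + 9*(11)^2 + 8*(11)^1 - 8 = (117128) + (-6655) + (1089) + (88) + (-8) = 111642; answer 111642

111642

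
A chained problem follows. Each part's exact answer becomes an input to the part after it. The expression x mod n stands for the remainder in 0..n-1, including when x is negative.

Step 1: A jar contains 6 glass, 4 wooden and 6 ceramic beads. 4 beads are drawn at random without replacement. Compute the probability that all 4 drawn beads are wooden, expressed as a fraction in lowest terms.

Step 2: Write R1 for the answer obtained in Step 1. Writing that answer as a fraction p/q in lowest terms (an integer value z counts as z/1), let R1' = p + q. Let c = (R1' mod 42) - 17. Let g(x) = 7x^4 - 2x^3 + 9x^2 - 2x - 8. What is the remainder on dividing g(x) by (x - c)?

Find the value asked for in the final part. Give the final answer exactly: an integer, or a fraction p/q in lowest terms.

Step 1: total draws C(16,4) = 1820; favorable C(4,4) = 1; P = 1/1820; answer 1/1820
Step 2: R1 = 1/1820; threaded value p + q = 1821; c = -2; remainder = value at the root: 7*(-2)^4 - 2*(-2)^3 + 9*(-2)^2 - 2*(-2)^1 - 8 = (112) + (16) + (36) + (4) + (-8) = 160; answer 160

160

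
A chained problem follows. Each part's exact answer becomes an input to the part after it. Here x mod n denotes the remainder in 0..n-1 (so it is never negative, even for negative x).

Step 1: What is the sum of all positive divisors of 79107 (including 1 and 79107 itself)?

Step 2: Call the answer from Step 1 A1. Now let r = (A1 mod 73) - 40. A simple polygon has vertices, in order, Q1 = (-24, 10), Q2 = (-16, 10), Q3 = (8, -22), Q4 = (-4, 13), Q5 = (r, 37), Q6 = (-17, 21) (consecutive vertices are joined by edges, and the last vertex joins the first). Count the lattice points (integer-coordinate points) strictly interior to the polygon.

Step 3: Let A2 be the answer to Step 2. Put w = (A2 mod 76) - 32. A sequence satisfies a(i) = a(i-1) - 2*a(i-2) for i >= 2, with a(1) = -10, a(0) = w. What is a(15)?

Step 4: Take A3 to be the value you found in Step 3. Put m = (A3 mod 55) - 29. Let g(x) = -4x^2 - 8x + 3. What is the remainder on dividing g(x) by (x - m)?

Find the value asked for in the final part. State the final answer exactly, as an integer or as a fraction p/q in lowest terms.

Step 1: 79107 = 3 * 7 * 3767; sigma = (1 + 3) * (1 + 7) * (1 + 3767) = 4 * 8 * 3768 = 120576; answer 120576
Step 2: A1 = 120576; r = 13; cross terms: (-24*10 - -16*10)=-80, (-16*-22 - 8*10)=272, (8*13 - -4*-22)=16, (-4*37 - 13*13)=-317, (13*21 - -17*37)=902, (-17*10 - -24*21)=334; twice the area = |1127| = 1127; area = 1127/2; boundary points = 8 + 8 + 1 + 1 + 2 + 1 = 21; strictly interior points = area - boundary/2 + 1 = 554; answer 554
Step 3: A2 = 554; w = -10; a(2) = 1*(-10) - 2*(-10) = 10; iterating: a(2)=10, a(3)=30, a(4)=10, a(5)=-50, a(6)=-70, a(7)=30, a(8)=170, a(9)=110, a(10)=-230, a(11)=-450, a(12)=10, a(13)=910, a(14)=890, a(15)=-930; answer -930
Step 4: A3 = -930; m = -24; remainder = value at the root: -4*(-24)^2 - 8*(-24)^1 + 3 = (-2304) + (192) + (3) = -2109; answer -2109

-2109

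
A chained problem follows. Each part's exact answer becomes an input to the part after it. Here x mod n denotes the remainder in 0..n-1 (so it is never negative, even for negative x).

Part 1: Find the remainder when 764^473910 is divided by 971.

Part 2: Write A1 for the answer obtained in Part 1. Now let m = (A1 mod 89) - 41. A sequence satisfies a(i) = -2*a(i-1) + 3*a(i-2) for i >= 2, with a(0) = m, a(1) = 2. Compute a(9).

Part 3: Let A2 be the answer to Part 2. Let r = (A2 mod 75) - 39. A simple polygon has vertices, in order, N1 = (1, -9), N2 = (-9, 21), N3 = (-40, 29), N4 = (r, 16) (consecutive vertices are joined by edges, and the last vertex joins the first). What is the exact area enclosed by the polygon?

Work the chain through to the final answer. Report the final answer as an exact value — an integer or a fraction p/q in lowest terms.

Part 1: squarings mod 971: 764^1=764, 764^2=125, 764^4=89, 764^8=153, 764^16=105, 764^32=344, 764^64=845, 764^128=340, 764^256=51, 764^512=659, 764^1024=244, 764^2048=305, 764^4096=780, 764^8192=554, 764^16384=80, 764^32768=574, 764^65536=307, 764^131072=62, 764^262144=931; 764^473910 = 764^2 * 764^4 * 764^16 * 764^32 * 764^256 * 764^512 * 764^2048 * 764^4096 * 764^8192 * 764^65536 * 764^131072 * 764^262144 = 135 (mod 971); answer 135
Part 2: A1 = 135; m = 5; a(2) = -2*(2) + 3*(5) = 11; iterating: a(2)=11, a(3)=-16, a(4)=65, a(5)=-178, a(6)=551, a(7)=-1636, a(8)=4925, a(9)=-14758; answer -14758
Part 3: A2 = -14758; r = -22; cross terms: (1*21 - -9*-9)=-60, (-9*29 - -40*21)=579, (-40*16 - -22*29)=-2, (-22*-9 - 1*16)=182; twice the area = |699| = 699; area = 699/2; answer 699/2

699/2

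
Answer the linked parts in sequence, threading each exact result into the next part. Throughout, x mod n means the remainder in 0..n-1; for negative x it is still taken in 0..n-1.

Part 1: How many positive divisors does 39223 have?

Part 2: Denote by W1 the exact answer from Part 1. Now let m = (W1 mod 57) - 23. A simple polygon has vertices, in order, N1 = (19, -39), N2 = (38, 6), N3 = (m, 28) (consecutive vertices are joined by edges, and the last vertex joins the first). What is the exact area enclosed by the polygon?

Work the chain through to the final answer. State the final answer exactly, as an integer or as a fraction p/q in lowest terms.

Part 1: 39223 = 61 * 643; number of divisors = (1+1) * (1+1) = 4; answer 4
Part 2: W1 = 4; m = -19; cross terms: (19*6 - 38*-39)=1596, (38*28 - -19*6)=1178, (-19*-39 - 19*28)=209; twice the area = |2983| = 2983; area = 2983/2; answer 2983/2

2983/2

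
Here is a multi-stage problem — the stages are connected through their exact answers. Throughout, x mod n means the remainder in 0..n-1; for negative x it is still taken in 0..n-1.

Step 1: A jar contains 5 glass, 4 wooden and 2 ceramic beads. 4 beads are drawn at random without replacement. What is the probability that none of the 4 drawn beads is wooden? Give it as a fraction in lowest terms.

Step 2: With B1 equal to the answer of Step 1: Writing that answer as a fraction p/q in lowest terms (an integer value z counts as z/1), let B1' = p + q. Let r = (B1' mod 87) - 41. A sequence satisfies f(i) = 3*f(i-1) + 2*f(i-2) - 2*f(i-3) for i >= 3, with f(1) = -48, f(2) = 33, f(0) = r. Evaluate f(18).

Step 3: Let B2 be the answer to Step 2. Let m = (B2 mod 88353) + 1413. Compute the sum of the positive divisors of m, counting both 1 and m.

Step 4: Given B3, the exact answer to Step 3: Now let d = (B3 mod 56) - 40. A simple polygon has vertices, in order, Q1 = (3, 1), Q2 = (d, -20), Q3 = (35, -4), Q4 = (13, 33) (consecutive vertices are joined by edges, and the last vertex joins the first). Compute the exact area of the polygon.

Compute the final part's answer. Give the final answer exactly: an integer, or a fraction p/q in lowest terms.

1761/2

Step 1: total draws C(11,4) = 330; favorable C(7,4) = 35; P = 7/66; answer 7/66
Step 2: B1 = 7/66; threaded value p + q = 73; r = 32; f(3) = 3*(33) + 2*(-48) - 2*(32) = -61; iterating: f(3)=-61, f(4)=-21, f(5)=-251, f(6)=-673, f(7)=-2479, f(8)=-8281, f(9)=-28455, f(10)=-96969, f(11)=-331255, f(12)=-1130793, f(13)=-3860951, f(14)=-13181929, f(15)=-45006103, f(16)=-153660265, f(17)=-524629143, f(18)=-1791195753; answer -1791195753
Step 3: B2 = -1791195753; m = 74382; 74382 = 2 * 3 * 7^2 * 11 * 23; sigma = (1 + 2) * (1 + 3) * (1 + 7 + 49) * (1 + 11) * (1 + 23) = 3 * 4 * 57 * 12 * 24 = 196992; answer 196992
Step 4: B3 = 196992; d = 0; cross terms: (3*-20 - 0*1)=-60, (0*-4 - 35*-20)=700, (35*33 - 13*-4)=1207, (13*1 - 3*33)=-86; twice the area = |1761| = 1761; area = 1761/2; answer 1761/2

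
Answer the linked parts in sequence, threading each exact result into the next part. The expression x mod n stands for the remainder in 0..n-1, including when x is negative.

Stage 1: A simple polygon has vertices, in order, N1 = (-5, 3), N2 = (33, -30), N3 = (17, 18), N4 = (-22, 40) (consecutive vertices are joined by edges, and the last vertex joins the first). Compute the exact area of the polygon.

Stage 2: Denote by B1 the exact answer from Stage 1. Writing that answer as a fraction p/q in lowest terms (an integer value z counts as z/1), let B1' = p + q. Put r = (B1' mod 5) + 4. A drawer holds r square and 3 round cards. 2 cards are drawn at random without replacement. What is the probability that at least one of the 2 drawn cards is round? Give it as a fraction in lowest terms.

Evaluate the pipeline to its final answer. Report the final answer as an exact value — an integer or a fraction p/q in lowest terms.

7/12

Stage 1: cross terms: (-5*-30 - 33*3)=51, (33*18 - 17*-30)=1104, (17*40 - -22*18)=1076, (-22*3 - -5*40)=134; twice the area = |2365| = 2365; area = 2365/2; answer 2365/2
Stage 2: B1 = 2365/2; threaded value p + q = 2367; r = 6; total draws C(9,2) = 36; complement C(6,2) = 15; favorable 36 - 15 = 21; P = 7/12; answer 7/12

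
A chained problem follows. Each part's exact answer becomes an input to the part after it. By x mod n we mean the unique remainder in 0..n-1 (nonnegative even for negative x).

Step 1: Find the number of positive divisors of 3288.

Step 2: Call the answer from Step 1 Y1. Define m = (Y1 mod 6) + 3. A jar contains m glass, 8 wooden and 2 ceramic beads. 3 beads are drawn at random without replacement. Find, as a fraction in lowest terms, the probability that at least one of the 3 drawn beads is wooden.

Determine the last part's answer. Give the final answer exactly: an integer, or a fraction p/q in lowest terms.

149/170

Step 1: 3288 = 2^3 * 3 * 137; number of divisors = (3+1) * (1+1) * (1+1) = 16; answer 16
Step 2: Y1 = 16; m = 7; total draws C(17,3) = 680; complement C(9,3) = 84; favorable 680 - 84 = 596; P = 149/170; answer 149/170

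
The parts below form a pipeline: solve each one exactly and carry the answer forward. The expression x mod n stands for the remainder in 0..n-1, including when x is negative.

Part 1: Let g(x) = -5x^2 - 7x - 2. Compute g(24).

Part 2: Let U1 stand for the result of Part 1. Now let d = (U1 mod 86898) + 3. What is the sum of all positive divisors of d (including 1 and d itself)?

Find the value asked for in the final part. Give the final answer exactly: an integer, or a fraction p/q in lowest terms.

85104

Part 1: -5*(24)^2 - 7*(24)^1 - 2 = (-2880) + (-168) + (-2) = -3050; answer -3050
Part 2: U1 = -3050; d = 83851; 83851 = 71 * 1181; sigma = (1 + 71) * (1 + 1181) = 72 * 1182 = 85104; answer 85104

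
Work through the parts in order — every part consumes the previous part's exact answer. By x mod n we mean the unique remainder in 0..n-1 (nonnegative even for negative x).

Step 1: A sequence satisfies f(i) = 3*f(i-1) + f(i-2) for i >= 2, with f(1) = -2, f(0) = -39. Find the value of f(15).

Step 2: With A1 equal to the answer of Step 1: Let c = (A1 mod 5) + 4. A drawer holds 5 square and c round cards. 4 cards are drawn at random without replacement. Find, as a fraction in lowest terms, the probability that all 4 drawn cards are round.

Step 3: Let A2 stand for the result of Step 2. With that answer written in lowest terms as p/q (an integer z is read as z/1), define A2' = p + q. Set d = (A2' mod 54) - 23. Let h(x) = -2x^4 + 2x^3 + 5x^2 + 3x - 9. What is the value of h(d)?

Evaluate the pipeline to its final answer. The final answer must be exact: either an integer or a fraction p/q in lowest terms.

-1361501

Step 1: f(2) = 3*(-2) + 1*(-39) = -45; iterating: f(2)=-45, f(3)=-137, f(4)=-456, f(5)=-1505, f(6)=-4971, f(7)=-16418, f(8)=-54225, f(9)=-179093, f(10)=-591504, f(11)=-1953605, f(12)=-6452319, f(13)=-21310562, f(14)=-70384005, f(15)=-232462577; answer -232462577
Step 2: A1 = -232462577; c = 7; total draws C(12,4) = 495; favorable C(7,4) = 35; P = 7/99; answer 7/99
Step 3: A2 = 7/99; threaded value p + q = 106; d = 29; -2*(29)^4 + 2*(29)^3 + 5*(29)^2 + 3*(29)^1 - 9 = (-1414562) + (48778) + (4205) + (87) + (-9) = -1361501; answer -1361501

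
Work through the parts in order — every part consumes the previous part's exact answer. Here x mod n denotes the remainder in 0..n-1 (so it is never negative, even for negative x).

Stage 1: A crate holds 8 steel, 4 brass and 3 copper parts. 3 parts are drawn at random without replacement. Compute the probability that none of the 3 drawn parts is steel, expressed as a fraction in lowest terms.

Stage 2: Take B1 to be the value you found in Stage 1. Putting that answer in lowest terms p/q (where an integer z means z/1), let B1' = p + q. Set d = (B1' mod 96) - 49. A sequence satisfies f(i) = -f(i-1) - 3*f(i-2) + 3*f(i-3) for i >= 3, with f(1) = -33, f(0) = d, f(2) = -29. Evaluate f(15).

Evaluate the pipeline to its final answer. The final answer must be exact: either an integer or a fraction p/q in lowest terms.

Stage 1: total draws C(15,3) = 455; favorable C(7,3) = 35; P = 1/13; answer 1/13
Stage 2: B1 = 1/13; threaded value p + q = 14; d = -35; f(3) = -1*(-29) - 3*(-33) + 3*(-35) = 23; iterating: f(3)=23, f(4)=-35, f(5)=-121, f(6)=295, f(7)=-37, f(8)=-1211, f(9)=2207, f(10)=1315, f(11)=-11569, f(12)=14245, f(13)=24407, f(14)=-101849, f(15)=71363; answer 71363

71363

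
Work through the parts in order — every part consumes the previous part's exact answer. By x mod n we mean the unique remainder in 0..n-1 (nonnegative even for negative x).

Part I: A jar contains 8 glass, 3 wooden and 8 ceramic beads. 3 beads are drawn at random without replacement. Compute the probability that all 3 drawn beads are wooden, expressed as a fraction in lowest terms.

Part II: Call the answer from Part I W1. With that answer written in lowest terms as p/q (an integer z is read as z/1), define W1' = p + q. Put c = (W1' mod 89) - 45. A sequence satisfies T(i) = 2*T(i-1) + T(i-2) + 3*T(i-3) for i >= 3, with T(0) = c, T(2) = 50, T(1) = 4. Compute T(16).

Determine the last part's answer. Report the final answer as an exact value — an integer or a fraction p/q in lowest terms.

94339590

Part I: total draws C(19,3) = 969; favorable C(3,3) = 1; P = 1/969; answer 1/969
Part II: W1 = 1/969; threaded value p + q = 970; c = 35; T(3) = 2*(50) + 1*(4) + 3*(35) = 209; iterating: T(3)=209, T(4)=480, T(5)=1319, T(6)=3745, T(7)=10249, T(8)=28200, T(9)=77884, T(10)=214715, T(11)=591914, T(12)=1632195, T(13)=4500449, T(14)=12408835, T(15)=34214704, T(16)=94339590; answer 94339590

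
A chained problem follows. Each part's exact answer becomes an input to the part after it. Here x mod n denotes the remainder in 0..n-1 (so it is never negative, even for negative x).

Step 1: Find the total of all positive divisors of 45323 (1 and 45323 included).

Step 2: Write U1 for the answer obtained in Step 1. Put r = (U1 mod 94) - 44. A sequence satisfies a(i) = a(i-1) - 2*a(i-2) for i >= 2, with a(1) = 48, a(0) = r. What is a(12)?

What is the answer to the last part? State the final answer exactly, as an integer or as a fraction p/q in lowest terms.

1056

Step 1: 45323 = 61 * 743; sigma = (1 + 61) * (1 + 743) = 62 * 744 = 46128; answer 46128
Step 2: U1 = 46128; r = 24; a(2) = 1*(48) - 2*(24) = 0; iterating: a(2)=0, a(3)=-96, a(4)=-96, a(5)=96, a(6)=288, a(7)=96, a(8)=-480, a(9)=-672, a(10)=288, a(11)=1632, a(12)=1056; answer 1056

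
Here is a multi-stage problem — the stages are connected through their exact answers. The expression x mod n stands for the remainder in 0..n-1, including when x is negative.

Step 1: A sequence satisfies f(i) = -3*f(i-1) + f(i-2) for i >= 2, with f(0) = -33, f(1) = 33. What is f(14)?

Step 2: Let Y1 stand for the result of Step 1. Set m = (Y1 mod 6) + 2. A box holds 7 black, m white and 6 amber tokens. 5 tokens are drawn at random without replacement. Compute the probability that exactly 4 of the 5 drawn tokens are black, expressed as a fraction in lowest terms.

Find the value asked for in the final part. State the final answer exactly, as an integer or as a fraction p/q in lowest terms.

40/429

Step 1: f(2) = -3*(33) + 1*(-33) = -132; iterating: f(2)=-132, f(3)=429, f(4)=-1419, f(5)=4686, f(6)=-15477, f(7)=51117, f(8)=-168828, f(9)=557601, f(10)=-1841631, f(11)=6082494, f(12)=-20089113, f(13)=66349833, f(14)=-219138612; answer -219138612
Step 2: Y1 = -219138612; m = 2; total draws C(15,5) = 3003; favorable C(7,4)*C(8,1) = 280; P = 40/429; answer 40/429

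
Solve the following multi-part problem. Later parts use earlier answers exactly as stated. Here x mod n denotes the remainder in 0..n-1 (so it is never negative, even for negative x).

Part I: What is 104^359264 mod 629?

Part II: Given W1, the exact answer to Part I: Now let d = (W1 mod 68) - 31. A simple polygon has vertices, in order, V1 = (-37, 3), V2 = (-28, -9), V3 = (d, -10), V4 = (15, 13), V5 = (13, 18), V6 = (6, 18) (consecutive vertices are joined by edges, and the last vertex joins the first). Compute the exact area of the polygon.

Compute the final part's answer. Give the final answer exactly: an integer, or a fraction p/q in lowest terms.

Part I: squarings mod 629: 104^1=104, 104^2=123, 104^4=33, 104^8=460, 104^16=256, 104^32=120, 104^64=562, 104^128=86, 104^256=477, 104^512=460, 104^1024=256, 104^2048=120, 104^4096=562, 104^8192=86, 104^16384=477, 104^32768=460, 104^65536=256, 104^131072=120, 104^262144=562; 104^359264 = 104^32 * 104^64 * 104^256 * 104^512 * 104^2048 * 104^4096 * 104^8192 * 104^16384 * 104^65536 * 104^262144 = 86 (mod 629); answer 86
Part II: W1 = 86; d = -13; cross terms: (-37*-9 - -28*3)=417, (-28*-10 - -13*-9)=163, (-13*13 - 15*-10)=-19, (15*18 - 13*13)=101, (13*18 - 6*18)=126, (6*3 - -37*18)=684; twice the area = |1472| = 1472; area = 736; answer 736

736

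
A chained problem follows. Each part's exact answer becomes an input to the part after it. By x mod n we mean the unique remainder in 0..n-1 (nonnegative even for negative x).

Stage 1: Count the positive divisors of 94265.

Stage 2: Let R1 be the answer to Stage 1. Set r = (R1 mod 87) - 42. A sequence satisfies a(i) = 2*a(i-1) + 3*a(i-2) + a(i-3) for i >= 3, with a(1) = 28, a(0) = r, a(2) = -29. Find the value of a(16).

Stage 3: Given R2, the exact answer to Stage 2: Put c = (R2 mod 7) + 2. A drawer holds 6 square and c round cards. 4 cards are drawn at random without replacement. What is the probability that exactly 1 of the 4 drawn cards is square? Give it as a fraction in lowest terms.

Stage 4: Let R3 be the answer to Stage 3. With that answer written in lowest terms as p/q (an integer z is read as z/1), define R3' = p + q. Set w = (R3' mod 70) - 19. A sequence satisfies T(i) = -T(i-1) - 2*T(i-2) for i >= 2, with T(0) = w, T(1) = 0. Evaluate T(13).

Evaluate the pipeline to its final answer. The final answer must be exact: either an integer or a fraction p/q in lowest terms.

1800

Stage 1: 94265 = 5 * 17 * 1109; number of divisors = (1+1) * (1+1) * (1+1) = 8; answer 8
Stage 2: R1 = 8; r = -34; a(3) = 2*(-29) + 3*(28) + 1*(-34) = -8; iterating: a(3)=-8, a(4)=-75, a(5)=-203, a(6)=-639, a(7)=-1962, a(8)=-6044, a(9)=-18613, a(10)=-57320, a(11)=-176523, a(12)=-543619, a(13)=-1674127, a(14)=-5155634, a(15)=-15877268, a(16)=-48895565; answer -48895565
Stage 3: R2 = -48895565; c = 4; total draws C(10,4) = 210; favorable C(6,1)*C(4,3) = 24; P = 4/35; answer 4/35
Stage 4: R3 = 4/35; threaded value p + q = 39; w = 20; T(2) = -1*(0) - 2*(20) = -40; iterating: T(2)=-40, T(3)=40, T(4)=40, T(5)=-120, T(6)=40, T(7)=200, T(8)=-280, T(9)=-120, T(10)=680, T(11)=-440, T(12)=-920, T(13)=1800; answer 1800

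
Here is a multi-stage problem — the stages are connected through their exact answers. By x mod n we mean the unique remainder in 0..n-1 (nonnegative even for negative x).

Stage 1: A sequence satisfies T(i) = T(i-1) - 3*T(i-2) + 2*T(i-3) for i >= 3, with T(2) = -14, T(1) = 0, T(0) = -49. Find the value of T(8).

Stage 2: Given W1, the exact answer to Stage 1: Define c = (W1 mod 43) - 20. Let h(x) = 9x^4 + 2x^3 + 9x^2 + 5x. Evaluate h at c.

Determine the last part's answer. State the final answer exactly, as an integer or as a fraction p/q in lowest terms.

Stage 1: T(3) = 1*(-14) - 3*(0) + 2*(-49) = -112; iterating: T(3)=-112, T(4)=-70, T(5)=238, T(6)=224, T(7)=-630, T(8)=-826; answer -826
Stage 2: W1 = -826; c = 14; 9*(14)^4 + 2*(14)^3 + 9*(14)^2 + 5*(14)^1 = (345744) + (5488) + (1764) + (70) = 353066; answer 353066

353066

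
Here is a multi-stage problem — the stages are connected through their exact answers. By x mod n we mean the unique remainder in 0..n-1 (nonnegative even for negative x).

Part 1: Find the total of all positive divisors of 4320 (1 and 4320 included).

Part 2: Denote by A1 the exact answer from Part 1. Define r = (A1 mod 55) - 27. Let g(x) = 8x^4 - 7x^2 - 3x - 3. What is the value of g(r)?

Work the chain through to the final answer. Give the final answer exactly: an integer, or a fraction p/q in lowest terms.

2234953

Part 1: 4320 = 2^5 * 3^3 * 5; sigma = (1 + 2 + 4 + 8 + 16 + 32) * (1 + 3 + 9 + 27) * (1 + 5) = 63 * 40 * 6 = 15120; answer 15120
Part 2: A1 = 15120; r = 23; 8*(23)^4 - 7*(23)^2 - 3*(23)^1 - 3 = (2238728) + (-3703) + (-69) + (-3) = 2234953; answer 2234953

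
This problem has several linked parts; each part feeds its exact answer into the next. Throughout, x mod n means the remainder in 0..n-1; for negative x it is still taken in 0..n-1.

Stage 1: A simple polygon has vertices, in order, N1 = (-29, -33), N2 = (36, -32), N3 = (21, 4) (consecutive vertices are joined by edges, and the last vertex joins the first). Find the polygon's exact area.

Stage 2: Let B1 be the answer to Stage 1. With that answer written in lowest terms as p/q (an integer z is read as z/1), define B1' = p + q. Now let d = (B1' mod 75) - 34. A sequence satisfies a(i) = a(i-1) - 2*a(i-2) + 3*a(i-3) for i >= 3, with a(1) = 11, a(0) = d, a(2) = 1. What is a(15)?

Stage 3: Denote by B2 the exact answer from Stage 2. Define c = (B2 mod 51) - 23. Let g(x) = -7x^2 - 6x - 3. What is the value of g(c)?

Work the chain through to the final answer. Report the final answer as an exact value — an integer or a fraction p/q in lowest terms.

Stage 1: cross terms: (-29*-32 - 36*-33)=2116, (36*4 - 21*-32)=816, (21*-33 - -29*4)=-577; twice the area = |2355| = 2355; area = 2355/2; answer 2355/2
Stage 2: B1 = 2355/2; threaded value p + q = 2357; d = -2; a(3) = 1*(1) - 2*(11) + 3*(-2) = -27; iterating: a(3)=-27, a(4)=4, a(5)=61, a(6)=-28, a(7)=-138, a(8)=101, a(9)=293, a(10)=-323, a(11)=-606, a(12)=919, a(13)=1162, a(14)=-2494, a(15)=-2061; answer -2061
Stage 3: B2 = -2061; c = 7; -7*(7)^2 - 6*(7)^1 - 3 = (-343) + (-42) + (-3) = -388; answer -388

-388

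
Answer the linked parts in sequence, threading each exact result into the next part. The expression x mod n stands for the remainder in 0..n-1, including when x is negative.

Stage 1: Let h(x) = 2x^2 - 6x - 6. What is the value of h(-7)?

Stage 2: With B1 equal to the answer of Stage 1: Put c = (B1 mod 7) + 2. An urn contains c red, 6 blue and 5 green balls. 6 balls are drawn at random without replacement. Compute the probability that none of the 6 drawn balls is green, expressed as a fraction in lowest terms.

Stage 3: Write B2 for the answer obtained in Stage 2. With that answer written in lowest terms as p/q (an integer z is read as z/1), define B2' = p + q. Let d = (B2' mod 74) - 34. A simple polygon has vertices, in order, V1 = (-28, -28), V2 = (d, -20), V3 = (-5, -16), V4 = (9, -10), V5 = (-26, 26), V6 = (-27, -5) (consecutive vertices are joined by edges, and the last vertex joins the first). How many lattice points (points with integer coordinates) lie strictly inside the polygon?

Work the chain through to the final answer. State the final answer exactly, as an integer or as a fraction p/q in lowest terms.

Stage 1: 2*(-7)^2 - 6*(-7)^1 - 6 = (98) + (42) + (-6) = 134; answer 134
Stage 2: B1 = 134; c = 3; total draws C(14,6) = 3003; favorable C(9,6) = 84; P = 4/143; answer 4/143
Stage 3: B2 = 4/143; threaded value p + q = 147; d = 39; cross terms: (-28*-20 - 39*-28)=1652, (39*-16 - -5*-20)=-724, (-5*-10 - 9*-16)=194, (9*26 - -26*-10)=-26, (-26*-5 - -27*26)=832, (-27*-28 - -28*-5)=616; twice the area = |2544| = 2544; area = 1272; boundary points = 1 + 4 + 2 + 1 + 1 + 1 = 10; strictly interior points = area - boundary/2 + 1 = 1268; answer 1268

1268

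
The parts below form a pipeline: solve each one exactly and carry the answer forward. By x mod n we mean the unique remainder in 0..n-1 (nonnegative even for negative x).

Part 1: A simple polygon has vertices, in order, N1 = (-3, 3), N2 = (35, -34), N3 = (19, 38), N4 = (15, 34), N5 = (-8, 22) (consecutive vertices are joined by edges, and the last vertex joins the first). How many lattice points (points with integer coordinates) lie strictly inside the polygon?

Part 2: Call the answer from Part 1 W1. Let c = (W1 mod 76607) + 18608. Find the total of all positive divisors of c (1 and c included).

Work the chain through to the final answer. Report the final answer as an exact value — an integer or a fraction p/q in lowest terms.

Part 1: cross terms: (-3*-34 - 35*3)=-3, (35*38 - 19*-34)=1976, (19*34 - 15*38)=76, (15*22 - -8*34)=602, (-8*3 - -3*22)=42; twice the area = |2693| = 2693; area = 2693/2; boundary points = 1 + 8 + 4 + 1 + 1 = 15; strictly interior points = area - boundary/2 + 1 = 1340; answer 1340
Part 2: W1 = 1340; c = 19948; 19948 = 2^2 * 4987; sigma = (1 + 2 + 4) * (1 + 4987) = 7 * 4988 = 34916; answer 34916

34916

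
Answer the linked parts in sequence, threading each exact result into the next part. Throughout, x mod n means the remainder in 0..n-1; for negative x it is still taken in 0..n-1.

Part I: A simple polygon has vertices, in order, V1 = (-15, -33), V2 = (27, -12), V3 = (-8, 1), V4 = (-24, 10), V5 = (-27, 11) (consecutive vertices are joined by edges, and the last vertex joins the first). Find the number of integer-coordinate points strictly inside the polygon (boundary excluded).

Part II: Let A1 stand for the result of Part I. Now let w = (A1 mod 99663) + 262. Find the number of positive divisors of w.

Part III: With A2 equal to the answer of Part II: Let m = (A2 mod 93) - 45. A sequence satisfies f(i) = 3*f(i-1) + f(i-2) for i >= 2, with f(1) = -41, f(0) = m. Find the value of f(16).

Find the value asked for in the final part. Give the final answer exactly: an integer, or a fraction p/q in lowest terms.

-2969935163

Part I: cross terms: (-15*-12 - 27*-33)=1071, (27*1 - -8*-12)=-69, (-8*10 - -24*1)=-56, (-24*11 - -27*10)=6, (-27*-33 - -15*11)=1056; twice the area = |2008| = 2008; area = 1004; boundary points = 21 + 1 + 1 + 1 + 4 = 28; strictly interior points = area - boundary/2 + 1 = 991; answer 991
Part II: A1 = 991; w = 1253; 1253 = 7 * 179; number of divisors = (1+1) * (1+1) = 4; answer 4
Part III: A2 = 4; m = -41; f(2) = 3*(-41) + 1*(-41) = -164; iterating: f(2)=-164, f(3)=-533, f(4)=-1763, f(5)=-5822, f(6)=-19229, f(7)=-63509, f(8)=-209756, f(9)=-692777, f(10)=-2288087, f(11)=-7557038, f(12)=-24959201, f(13)=-82434641, f(14)=-272263124, f(15)=-899224013, f(16)=-2969935163; answer -2969935163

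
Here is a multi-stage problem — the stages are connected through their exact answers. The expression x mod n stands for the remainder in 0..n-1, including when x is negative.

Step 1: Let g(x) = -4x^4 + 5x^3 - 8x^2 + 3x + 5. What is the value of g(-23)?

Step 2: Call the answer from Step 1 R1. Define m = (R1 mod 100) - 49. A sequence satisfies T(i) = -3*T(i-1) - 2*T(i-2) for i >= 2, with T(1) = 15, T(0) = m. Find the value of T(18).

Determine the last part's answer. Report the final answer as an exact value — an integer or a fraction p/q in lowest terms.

7602103

Step 1: -4*(-23)^4 + 5*(-23)^3 - 8*(-23)^2 + 3*(-23)^1 + 5 = (-1119364) + (-60835) + (-4232) + (-69) + (5) = -1184495; answer -1184495
Step 2: R1 = -1184495; m = -44; T(2) = -3*(15) - 2*(-44) = 43; iterating: T(2)=43, T(3)=-159, T(4)=391, T(5)=-855, T(6)=1783, T(7)=-3639, T(8)=7351, T(9)=-14775, T(10)=29623, T(11)=-59319, T(12)=118711, T(13)=-237495, T(14)=475063, T(15)=-950199, T(16)=1900471, T(17)=-3801015, T(18)=7602103; answer 7602103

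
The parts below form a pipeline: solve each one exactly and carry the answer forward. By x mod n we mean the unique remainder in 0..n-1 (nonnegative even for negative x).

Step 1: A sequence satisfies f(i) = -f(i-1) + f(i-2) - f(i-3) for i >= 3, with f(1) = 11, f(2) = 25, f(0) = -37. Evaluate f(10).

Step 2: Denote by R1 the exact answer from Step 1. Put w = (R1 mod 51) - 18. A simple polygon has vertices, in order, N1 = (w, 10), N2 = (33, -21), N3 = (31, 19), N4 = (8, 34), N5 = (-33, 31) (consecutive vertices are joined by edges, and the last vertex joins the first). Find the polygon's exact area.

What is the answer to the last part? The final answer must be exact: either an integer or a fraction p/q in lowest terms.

1757

Step 1: f(3) = -1*(25) + 1*(11) - 1*(-37) = 23; iterating: f(3)=23, f(4)=-9, f(5)=7, f(6)=-39, f(7)=55, f(8)=-101, f(9)=195, f(10)=-351; answer -351
Step 2: R1 = -351; w = -12; cross terms: (-12*-21 - 33*10)=-78, (33*19 - 31*-21)=1278, (31*34 - 8*19)=902, (8*31 - -33*34)=1370, (-33*10 - -12*31)=42; twice the area = |3514| = 3514; area = 1757; answer 1757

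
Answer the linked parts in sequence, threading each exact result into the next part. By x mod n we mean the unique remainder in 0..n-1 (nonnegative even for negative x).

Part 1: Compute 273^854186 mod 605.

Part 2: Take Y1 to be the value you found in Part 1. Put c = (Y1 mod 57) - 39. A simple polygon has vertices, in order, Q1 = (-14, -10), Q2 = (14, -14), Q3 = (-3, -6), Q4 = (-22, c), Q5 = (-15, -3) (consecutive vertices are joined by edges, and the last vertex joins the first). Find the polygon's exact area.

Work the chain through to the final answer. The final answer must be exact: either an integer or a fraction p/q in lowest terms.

168

Part 1: squarings mod 605: 273^1=273, 273^2=114, 273^4=291, 273^8=586, 273^16=361, 273^32=246, 273^64=16, 273^128=256, 273^256=196, 273^512=301, 273^1024=456, 273^2048=421, 273^4096=581, 273^8192=576, 273^16384=236, 273^32768=36, 273^65536=86, 273^131072=136, 273^262144=346, 273^524288=531; 273^854186 = 273^2 * 273^8 * 273^32 * 273^128 * 273^2048 * 273^65536 * 273^262144 * 273^524288 = 559 (mod 605); answer 559
Part 2: Y1 = 559; c = 7; cross terms: (-14*-14 - 14*-10)=336, (14*-6 - -3*-14)=-126, (-3*7 - -22*-6)=-153, (-22*-3 - -15*7)=171, (-15*-10 - -14*-3)=108; twice the area = |336| = 336; area = 168; answer 168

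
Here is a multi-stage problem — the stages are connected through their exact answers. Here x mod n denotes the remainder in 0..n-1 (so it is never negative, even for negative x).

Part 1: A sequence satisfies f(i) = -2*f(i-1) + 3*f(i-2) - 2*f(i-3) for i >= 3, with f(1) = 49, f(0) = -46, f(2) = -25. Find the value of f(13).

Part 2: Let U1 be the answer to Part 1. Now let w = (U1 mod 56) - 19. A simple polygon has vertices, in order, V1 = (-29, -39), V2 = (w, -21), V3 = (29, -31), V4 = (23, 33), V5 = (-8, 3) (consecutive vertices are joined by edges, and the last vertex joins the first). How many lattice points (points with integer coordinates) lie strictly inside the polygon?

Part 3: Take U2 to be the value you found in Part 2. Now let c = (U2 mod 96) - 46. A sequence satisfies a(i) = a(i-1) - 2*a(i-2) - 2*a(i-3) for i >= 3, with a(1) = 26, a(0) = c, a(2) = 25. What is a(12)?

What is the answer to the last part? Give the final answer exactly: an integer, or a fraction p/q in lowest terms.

13735

Part 1: f(3) = -2*(-25) + 3*(49) - 2*(-46) = 289; iterating: f(3)=289, f(4)=-751, f(5)=2419, f(6)=-7669, f(7)=24097, f(8)=-76039, f(9)=239707, f(10)=-755725, f(11)=2382649, f(12)=-7511887, f(13)=23683171; answer 23683171
Part 2: U1 = 23683171; w = 24; cross terms: (-29*-21 - 24*-39)=1545, (24*-31 - 29*-21)=-135, (29*33 - 23*-31)=1670, (23*3 - -8*33)=333, (-8*-39 - -29*3)=399; twice the area = |3812| = 3812; area = 1906; boundary points = 1 + 5 + 2 + 1 + 21 = 30; strictly interior points = area - boundary/2 + 1 = 1892; answer 1892
Part 3: U2 = 1892; c = 22; a(3) = 1*(25) - 2*(26) - 2*(22) = -71; iterating: a(3)=-71, a(4)=-173, a(5)=-81, a(6)=407, a(7)=915, a(8)=263, a(9)=-2381, a(10)=-4737, a(11)=-501, a(12)=13735; answer 13735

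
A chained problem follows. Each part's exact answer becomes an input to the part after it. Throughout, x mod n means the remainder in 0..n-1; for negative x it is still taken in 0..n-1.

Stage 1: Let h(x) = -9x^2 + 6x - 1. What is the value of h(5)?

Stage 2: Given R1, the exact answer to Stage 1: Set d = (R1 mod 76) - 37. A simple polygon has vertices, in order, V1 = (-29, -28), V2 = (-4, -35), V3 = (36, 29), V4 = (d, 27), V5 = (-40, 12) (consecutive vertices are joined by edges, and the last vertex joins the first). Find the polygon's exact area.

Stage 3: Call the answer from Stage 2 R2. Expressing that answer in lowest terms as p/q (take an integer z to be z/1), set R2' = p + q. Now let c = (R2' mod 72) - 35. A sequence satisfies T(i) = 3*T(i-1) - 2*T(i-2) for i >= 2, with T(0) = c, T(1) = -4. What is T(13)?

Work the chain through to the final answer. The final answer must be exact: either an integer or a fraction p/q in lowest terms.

98276

Stage 1: -9*(5)^2 + 6*(5)^1 - 1 = (-225) + (30) + (-1) = -196; answer -196
Stage 2: R1 = -196; d = -5; cross terms: (-29*-35 - -4*-28)=903, (-4*29 - 36*-35)=1144, (36*27 - -5*29)=1117, (-5*12 - -40*27)=1020, (-40*-28 - -29*12)=1468; twice the area = |5652| = 5652; area = 2826; answer 2826
Stage 3: R2 = 2826; threaded value p + q = 2827; c = -16; T(2) = 3*(-4) - 2*(-16) = 20; iterating: T(2)=20, T(3)=68, T(4)=164, T(5)=356, T(6)=740, T(7)=1508, T(8)=3044, T(9)=6116, T(10)=12260, T(11)=24548, T(12)=49124, T(13)=98276; answer 98276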